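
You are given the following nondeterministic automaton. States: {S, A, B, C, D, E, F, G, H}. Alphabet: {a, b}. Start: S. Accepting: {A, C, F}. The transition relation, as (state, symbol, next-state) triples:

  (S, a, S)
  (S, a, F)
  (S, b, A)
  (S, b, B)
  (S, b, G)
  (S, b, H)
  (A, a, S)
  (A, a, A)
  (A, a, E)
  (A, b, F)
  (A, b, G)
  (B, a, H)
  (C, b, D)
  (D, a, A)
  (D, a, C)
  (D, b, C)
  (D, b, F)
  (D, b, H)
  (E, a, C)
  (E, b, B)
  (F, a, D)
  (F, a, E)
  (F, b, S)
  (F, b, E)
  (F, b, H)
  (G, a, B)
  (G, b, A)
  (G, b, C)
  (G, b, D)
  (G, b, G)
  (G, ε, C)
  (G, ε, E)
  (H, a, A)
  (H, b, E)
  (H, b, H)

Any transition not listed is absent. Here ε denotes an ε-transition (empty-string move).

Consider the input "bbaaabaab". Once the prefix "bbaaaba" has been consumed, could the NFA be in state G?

No

Start in {S}.
Read 'b': S→{A, B, G, H}; union {A, B, G, H}; ε-closure = {A, B, C, E, G, H}.
Read 'b': A→{F, G}, B→∅, C→{D}, E→{B}, G→{A, C, D, G}, H→{E, H}; now {A, B, C, D, E, F, G, H}.
Read 'a': A→{S, A, E}, B→{H}, C→∅, D→{A, C}, E→{C}, F→{D, E}, G→{B}, H→{A}; now {S, A, B, C, D, E, H}.
Read 'a': S→{S, F}, A→{S, A, E}, B→{H}, C→∅, D→{A, C}, E→{C}, H→{A}; now {S, A, C, E, F, H}.
Read 'a': S→{S, F}, A→{S, A, E}, C→∅, E→{C}, F→{D, E}, H→{A}; now {S, A, C, D, E, F}.
Read 'b': S→{A, B, G, H}, A→{F, G}, C→{D}, D→{C, F, H}, E→{B}, F→{S, E, H}; now {S, A, B, C, D, E, F, G, H}.
Read 'a': S→{S, F}, A→{S, A, E}, B→{H}, C→∅, D→{A, C}, E→{C}, F→{D, E}, G→{B}, H→{A}; now {S, A, B, C, D, E, F, H}.
State G is not in {S, A, B, C, D, E, F, H}.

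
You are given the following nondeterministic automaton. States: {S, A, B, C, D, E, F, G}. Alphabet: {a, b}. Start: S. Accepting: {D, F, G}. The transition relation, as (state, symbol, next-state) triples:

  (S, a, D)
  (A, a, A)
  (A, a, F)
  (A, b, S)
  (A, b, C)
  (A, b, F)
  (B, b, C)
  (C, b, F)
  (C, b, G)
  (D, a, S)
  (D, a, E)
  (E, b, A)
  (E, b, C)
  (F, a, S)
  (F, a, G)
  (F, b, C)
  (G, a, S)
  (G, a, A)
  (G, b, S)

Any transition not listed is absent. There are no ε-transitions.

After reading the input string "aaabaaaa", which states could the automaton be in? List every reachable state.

∅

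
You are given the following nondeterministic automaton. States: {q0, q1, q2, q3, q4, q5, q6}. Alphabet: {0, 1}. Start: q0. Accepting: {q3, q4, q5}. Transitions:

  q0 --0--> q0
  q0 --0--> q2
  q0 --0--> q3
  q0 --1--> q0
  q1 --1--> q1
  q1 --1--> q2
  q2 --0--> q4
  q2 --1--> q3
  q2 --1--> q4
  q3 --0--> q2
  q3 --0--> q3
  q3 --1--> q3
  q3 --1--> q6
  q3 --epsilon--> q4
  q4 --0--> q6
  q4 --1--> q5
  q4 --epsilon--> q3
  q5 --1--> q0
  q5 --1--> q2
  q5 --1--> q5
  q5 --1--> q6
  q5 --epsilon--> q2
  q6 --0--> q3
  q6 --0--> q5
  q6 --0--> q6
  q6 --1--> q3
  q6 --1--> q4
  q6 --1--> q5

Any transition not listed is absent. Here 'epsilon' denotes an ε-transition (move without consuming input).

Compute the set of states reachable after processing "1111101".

Start in {q0}.
Read '1': {q0} → {q0}.
Read '1': {q0} → {q0}.
Read '1': {q0} → {q0}.
Read '1': {q0} → {q0}.
Read '1': {q0} → {q0}.
Read '0': {q0} → {q0, q2, q3, q4}.
Read '1': {q0, q2, q3, q4} → {q0, q2, q3, q4, q5, q6}.

{q0, q2, q3, q4, q5, q6}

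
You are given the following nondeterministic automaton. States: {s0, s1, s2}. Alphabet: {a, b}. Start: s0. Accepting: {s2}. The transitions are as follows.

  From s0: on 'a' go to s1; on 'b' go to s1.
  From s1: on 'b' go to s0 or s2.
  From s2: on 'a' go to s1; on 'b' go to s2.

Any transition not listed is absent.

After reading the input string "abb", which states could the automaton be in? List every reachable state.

{s1, s2}

Start in {s0}.
Read 'a': {s0} → {s1}.
Read 'b': {s1} → {s0, s2}.
Read 'b': {s0, s2} → {s1, s2}.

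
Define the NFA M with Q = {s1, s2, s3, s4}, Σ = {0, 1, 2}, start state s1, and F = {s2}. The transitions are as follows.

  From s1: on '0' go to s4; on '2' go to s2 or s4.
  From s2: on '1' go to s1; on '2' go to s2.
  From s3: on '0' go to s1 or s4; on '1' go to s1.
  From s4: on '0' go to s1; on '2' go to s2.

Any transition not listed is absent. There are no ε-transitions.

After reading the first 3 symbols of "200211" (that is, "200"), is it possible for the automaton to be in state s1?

No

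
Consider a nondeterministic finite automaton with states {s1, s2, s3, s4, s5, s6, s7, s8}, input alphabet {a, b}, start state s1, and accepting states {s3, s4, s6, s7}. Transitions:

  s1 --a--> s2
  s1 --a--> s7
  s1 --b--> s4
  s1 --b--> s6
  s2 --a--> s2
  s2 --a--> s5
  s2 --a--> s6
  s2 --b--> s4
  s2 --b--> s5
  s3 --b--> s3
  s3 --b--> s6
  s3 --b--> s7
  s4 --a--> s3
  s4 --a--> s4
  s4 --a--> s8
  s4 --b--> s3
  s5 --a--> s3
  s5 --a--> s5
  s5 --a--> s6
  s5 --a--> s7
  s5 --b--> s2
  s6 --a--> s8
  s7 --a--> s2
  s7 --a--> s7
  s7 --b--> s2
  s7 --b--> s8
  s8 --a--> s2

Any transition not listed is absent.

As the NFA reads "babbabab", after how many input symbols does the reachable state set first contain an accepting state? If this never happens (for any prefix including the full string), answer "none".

1

Start in {s1}.
Read 'b': {s1} → {s4, s6}.
None of the earlier sets intersect F, but {s4, s6} does.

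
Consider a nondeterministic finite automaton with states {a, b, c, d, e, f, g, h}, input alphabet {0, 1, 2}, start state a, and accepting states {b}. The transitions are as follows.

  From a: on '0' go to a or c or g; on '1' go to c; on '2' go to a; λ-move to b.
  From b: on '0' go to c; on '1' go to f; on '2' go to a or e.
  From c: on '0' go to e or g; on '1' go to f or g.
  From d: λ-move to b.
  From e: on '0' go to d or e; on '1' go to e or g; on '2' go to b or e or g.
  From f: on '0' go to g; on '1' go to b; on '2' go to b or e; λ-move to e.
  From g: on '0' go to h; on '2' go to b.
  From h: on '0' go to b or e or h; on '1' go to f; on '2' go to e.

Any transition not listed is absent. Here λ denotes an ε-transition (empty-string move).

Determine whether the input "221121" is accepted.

Start: ε-closure({a}) = {a, b}.
Read '2': a→{a}, b→{a, e}; union {a, e}; ε-closure = {a, b, e}.
Read '2': a→{a}, b→{a, e}, e→{b, e, g}; now {a, b, e, g}.
Read '1': a→{c}, b→{f}, e→{e, g}, g→∅; now {c, e, f, g}.
Read '1': c→{f, g}, e→{e, g}, f→{b}, g→∅; now {b, e, f, g}.
Read '2': b→{a, e}, e→{b, e, g}, f→{b, e}, g→{b}; now {a, b, e, g}.
Read '1': a→{c}, b→{f}, e→{e, g}, g→∅; now {c, e, f, g}.
The final set {c, e, f, g} contains no accepting state.

No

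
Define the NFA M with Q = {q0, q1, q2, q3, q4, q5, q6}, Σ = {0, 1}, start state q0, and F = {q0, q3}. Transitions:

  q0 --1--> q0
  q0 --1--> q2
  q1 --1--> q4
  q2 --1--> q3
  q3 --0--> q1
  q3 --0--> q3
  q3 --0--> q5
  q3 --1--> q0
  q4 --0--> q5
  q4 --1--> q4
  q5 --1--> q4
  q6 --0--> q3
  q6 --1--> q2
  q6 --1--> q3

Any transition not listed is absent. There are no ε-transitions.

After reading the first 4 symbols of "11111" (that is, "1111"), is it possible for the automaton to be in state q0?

Yes

Start in {q0}.
Read '1': q0→{q0, q2}; now {q0, q2}.
Read '1': q0→{q0, q2}, q2→{q3}; now {q0, q2, q3}.
Read '1': q0→{q0, q2}, q2→{q3}, q3→{q0}; now {q0, q2, q3}.
Read '1': q0→{q0, q2}, q2→{q3}, q3→{q0}; now {q0, q2, q3}.
State q0 is in {q0, q2, q3}.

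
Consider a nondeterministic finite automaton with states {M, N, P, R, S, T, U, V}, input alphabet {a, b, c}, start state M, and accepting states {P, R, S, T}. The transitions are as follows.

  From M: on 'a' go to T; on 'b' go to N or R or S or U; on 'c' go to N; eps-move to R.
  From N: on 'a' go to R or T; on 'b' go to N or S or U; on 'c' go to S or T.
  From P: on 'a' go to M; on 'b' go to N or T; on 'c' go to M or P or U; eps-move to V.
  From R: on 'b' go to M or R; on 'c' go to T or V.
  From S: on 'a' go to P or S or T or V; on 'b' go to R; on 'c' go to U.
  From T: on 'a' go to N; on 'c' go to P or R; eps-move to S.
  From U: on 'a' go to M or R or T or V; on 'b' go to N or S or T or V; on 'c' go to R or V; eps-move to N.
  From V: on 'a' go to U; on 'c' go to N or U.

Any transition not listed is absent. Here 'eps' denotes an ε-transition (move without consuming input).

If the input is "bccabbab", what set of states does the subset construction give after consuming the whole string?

{M, N, R, S, T, U, V}

Start: ε-closure({M}) = {M, R}.
Read 'b': M→{N, R, S, U}, R→{M, R}; now {M, N, R, S, U}.
Read 'c': M→{N}, N→{S, T}, R→{T, V}, S→{U}, U→{R, V}; now {N, R, S, T, U, V}.
Read 'c': N→{S, T}, R→{T, V}, S→{U}, T→{P, R}, U→{R, V}, V→{N, U}; now {N, P, R, S, T, U, V}.
Read 'a': N→{R, T}, P→{M}, R→∅, S→{P, S, T, V}, T→{N}, U→{M, R, T, V}, V→{U}; now {M, N, P, R, S, T, U, V}.
Read 'b': M→{N, R, S, U}, N→{N, S, U}, P→{N, T}, R→{M, R}, S→{R}, T→∅, U→{N, S, T, V}, V→∅; now {M, N, R, S, T, U, V}.
Read 'b': M→{N, R, S, U}, N→{N, S, U}, R→{M, R}, S→{R}, T→∅, U→{N, S, T, V}, V→∅; now {M, N, R, S, T, U, V}.
Read 'a': M→{T}, N→{R, T}, R→∅, S→{P, S, T, V}, T→{N}, U→{M, R, T, V}, V→{U}; now {M, N, P, R, S, T, U, V}.
Read 'b': M→{N, R, S, U}, N→{N, S, U}, P→{N, T}, R→{M, R}, S→{R}, T→∅, U→{N, S, T, V}, V→∅; now {M, N, R, S, T, U, V}.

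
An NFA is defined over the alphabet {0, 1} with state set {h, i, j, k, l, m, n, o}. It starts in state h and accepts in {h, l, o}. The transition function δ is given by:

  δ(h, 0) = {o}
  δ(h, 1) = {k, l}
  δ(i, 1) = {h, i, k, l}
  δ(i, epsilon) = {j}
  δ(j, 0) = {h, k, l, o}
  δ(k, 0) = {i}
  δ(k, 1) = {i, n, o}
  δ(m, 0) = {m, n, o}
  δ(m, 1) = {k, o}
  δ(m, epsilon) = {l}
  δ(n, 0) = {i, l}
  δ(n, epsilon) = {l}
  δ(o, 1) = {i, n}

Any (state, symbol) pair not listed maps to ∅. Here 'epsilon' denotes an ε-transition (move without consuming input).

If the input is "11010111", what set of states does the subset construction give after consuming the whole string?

Start in {h}.
Read '1': h→{k, l}; now {k, l}.
Read '1': k→{i, n, o}, l→∅; union {i, n, o}; ε-closure = {i, j, l, n, o}.
Read '0': i→∅, j→{h, k, l, o}, l→∅, n→{i, l}, o→∅; union {h, i, k, l, o}; ε-closure = {h, i, j, k, l, o}.
Read '1': h→{k, l}, i→{h, i, k, l}, j→∅, k→{i, n, o}, l→∅, o→{i, n}; union {h, i, k, l, n, o}; ε-closure = {h, i, j, k, l, n, o}.
Read '0': h→{o}, i→∅, j→{h, k, l, o}, k→{i}, l→∅, n→{i, l}, o→∅; union {h, i, k, l, o}; ε-closure = {h, i, j, k, l, o}.
Read '1': h→{k, l}, i→{h, i, k, l}, j→∅, k→{i, n, o}, l→∅, o→{i, n}; union {h, i, k, l, n, o}; ε-closure = {h, i, j, k, l, n, o}.
Read '1': h→{k, l}, i→{h, i, k, l}, j→∅, k→{i, n, o}, l→∅, n→∅, o→{i, n}; union {h, i, k, l, n, o}; ε-closure = {h, i, j, k, l, n, o}.
Read '1': h→{k, l}, i→{h, i, k, l}, j→∅, k→{i, n, o}, l→∅, n→∅, o→{i, n}; union {h, i, k, l, n, o}; ε-closure = {h, i, j, k, l, n, o}.

{h, i, j, k, l, n, o}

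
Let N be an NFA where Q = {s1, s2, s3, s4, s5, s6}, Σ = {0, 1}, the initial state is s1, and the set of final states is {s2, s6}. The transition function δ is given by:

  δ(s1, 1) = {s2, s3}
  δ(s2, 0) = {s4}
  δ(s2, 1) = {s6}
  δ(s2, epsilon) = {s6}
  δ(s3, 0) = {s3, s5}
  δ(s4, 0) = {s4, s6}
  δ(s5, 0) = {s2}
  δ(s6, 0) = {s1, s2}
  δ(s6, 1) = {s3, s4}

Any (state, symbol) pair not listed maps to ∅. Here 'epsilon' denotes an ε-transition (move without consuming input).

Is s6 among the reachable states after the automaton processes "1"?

Start in {s1}.
Read '1': {s1} → {s2, s3, s6}.
State s6 is in {s2, s3, s6}.

Yes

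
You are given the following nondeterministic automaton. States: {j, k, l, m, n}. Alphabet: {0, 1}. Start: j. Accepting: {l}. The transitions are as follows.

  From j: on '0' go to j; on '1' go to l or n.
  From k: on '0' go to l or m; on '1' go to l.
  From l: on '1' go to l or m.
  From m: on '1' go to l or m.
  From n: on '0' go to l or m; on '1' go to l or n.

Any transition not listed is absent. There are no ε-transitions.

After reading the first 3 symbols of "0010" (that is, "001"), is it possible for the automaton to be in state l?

Start in {j}.
Read '0': j→{j}; now {j}.
Read '0': j→{j}; now {j}.
Read '1': j→{l, n}; now {l, n}.
State l is in {l, n}.

Yes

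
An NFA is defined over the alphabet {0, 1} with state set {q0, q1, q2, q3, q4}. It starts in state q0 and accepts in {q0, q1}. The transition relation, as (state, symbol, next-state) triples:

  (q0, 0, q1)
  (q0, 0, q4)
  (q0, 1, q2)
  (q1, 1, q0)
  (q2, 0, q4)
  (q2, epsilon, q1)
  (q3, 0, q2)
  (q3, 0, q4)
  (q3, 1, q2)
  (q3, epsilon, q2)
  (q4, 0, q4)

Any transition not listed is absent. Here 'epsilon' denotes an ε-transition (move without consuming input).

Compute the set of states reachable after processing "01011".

Start in {q0}.
Read '0': q0→{q1, q4}; now {q1, q4}.
Read '1': q1→{q0}, q4→∅; now {q0}.
Read '0': q0→{q1, q4}; now {q1, q4}.
Read '1': q1→{q0}, q4→∅; now {q0}.
Read '1': q0→{q2}; union {q2}; ε-closure = {q1, q2}.

{q1, q2}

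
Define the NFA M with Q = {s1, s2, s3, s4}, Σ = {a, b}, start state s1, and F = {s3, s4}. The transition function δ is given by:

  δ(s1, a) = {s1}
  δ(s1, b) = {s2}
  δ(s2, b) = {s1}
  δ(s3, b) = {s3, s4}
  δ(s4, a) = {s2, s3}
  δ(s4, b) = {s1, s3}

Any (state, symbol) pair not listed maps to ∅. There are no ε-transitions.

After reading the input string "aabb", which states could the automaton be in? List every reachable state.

{s1}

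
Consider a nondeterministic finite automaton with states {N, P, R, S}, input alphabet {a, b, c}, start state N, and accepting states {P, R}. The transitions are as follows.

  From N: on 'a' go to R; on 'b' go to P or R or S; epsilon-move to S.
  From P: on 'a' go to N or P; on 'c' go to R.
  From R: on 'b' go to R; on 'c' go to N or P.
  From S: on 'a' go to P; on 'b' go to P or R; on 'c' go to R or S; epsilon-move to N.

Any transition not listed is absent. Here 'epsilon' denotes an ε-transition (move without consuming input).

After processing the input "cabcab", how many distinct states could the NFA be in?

Start: ε-closure({N}) = {N, S}.
Read 'c': {N, S} → {N, R, S}.
Read 'a': {N, R, S} → {P, R}.
Read 'b': {P, R} → {R}.
Read 'c': {R} → {N, P, S}.
Read 'a': {N, P, S} → {N, P, R, S}.
Read 'b': {N, P, R, S} → {N, P, R, S}.
That set has 4 states.

4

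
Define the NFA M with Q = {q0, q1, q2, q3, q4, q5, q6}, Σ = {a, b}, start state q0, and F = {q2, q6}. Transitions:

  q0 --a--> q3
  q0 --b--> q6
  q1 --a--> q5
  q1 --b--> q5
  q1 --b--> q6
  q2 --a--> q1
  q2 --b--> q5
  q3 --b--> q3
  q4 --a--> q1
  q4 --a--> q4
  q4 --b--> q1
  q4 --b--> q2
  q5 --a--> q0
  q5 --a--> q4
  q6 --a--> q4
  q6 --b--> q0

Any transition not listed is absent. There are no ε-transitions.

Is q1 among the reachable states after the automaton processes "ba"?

No

Start in {q0}.
Read 'b': {q0} → {q6}.
Read 'a': {q6} → {q4}.
State q1 is not in {q4}.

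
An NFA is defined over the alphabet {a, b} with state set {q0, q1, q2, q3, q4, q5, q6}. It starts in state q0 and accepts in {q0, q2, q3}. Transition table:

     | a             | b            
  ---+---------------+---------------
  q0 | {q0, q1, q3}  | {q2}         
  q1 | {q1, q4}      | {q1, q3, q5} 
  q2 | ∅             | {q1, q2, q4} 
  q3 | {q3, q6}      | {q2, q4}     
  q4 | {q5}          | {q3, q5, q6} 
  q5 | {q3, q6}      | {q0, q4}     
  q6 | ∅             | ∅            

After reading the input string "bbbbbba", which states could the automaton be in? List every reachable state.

Start in {q0}.
Read 'b': {q0} → {q2}.
Read 'b': {q2} → {q1, q2, q4}.
Read 'b': {q1, q2, q4} → {q1, q2, q3, q4, q5, q6}.
Read 'b': {q1, q2, q3, q4, q5, q6} → {q0, q1, q2, q3, q4, q5, q6}.
Read 'b': {q0, q1, q2, q3, q4, q5, q6} → {q0, q1, q2, q3, q4, q5, q6}.
Read 'b': {q0, q1, q2, q3, q4, q5, q6} → {q0, q1, q2, q3, q4, q5, q6}.
Read 'a': {q0, q1, q2, q3, q4, q5, q6} → {q0, q1, q3, q4, q5, q6}.

{q0, q1, q3, q4, q5, q6}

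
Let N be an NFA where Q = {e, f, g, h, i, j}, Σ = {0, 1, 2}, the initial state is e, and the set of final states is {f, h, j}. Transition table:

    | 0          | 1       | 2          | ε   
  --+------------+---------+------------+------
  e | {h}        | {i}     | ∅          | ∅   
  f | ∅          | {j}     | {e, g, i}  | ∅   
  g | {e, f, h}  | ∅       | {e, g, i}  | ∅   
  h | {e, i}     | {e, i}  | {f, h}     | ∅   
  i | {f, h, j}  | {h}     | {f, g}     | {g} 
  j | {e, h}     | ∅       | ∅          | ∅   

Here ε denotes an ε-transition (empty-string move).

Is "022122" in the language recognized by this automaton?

Yes

Start in {e}.
Read '0': e→{h}; now {h}.
Read '2': h→{f, h}; now {f, h}.
Read '2': f→{e, g, i}, h→{f, h}; now {e, f, g, h, i}.
Read '1': e→{i}, f→{j}, g→∅, h→{e, i}, i→{h}; union {e, h, i, j}; ε-closure = {e, g, h, i, j}.
Read '2': e→∅, g→{e, g, i}, h→{f, h}, i→{f, g}, j→∅; now {e, f, g, h, i}.
Read '2': e→∅, f→{e, g, i}, g→{e, g, i}, h→{f, h}, i→{f, g}; now {e, f, g, h, i}.
The final set {e, f, g, h, i} contains the accepting states f, h.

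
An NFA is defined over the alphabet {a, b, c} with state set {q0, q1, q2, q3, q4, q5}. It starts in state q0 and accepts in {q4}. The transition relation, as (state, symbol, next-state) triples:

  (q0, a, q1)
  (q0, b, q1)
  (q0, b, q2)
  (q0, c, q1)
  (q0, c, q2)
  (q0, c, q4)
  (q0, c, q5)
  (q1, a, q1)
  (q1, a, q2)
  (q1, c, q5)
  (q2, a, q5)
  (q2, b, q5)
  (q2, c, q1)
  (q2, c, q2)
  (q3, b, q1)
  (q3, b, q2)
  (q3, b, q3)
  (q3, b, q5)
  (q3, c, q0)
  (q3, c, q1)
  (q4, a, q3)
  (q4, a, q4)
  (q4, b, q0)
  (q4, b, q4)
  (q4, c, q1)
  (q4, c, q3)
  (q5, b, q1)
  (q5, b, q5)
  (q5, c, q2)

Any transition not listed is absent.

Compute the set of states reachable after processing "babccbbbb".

{q1, q5}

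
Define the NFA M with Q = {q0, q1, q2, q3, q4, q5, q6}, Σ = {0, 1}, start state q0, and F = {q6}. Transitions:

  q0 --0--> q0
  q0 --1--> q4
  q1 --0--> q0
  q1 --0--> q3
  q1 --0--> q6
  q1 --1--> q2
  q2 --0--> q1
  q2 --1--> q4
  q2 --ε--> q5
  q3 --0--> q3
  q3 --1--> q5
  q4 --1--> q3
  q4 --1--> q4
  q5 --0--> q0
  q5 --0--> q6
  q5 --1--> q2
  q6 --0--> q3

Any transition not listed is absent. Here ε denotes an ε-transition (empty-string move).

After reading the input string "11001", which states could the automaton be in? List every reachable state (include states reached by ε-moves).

Start in {q0}.
Read '1': {q0} → {q4}.
Read '1': {q4} → {q3, q4}.
Read '0': {q3, q4} → {q3}.
Read '0': {q3} → {q3}.
Read '1': {q3} → {q5}.

{q5}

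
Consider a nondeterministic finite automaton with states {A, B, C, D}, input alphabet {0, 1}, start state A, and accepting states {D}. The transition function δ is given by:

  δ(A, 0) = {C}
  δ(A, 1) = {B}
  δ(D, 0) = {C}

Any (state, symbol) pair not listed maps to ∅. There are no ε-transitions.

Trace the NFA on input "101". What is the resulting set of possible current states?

∅

Start in {A}.
Read '1': {A} → {B}.
Read '0': {B} → ∅.
The set is empty and remains empty for the remaining 1 symbol.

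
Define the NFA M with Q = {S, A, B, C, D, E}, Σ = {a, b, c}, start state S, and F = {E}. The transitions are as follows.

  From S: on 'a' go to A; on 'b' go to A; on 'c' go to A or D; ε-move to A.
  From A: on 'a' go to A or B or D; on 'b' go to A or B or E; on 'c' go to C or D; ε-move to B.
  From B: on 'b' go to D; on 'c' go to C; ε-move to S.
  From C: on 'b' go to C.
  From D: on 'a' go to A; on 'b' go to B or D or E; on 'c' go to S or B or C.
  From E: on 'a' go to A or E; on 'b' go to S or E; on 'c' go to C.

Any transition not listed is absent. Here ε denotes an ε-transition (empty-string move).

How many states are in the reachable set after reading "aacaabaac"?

Start: ε-closure({S}) = {S, A, B}.
Read 'a': S→{A}, A→{A, B, D}, B→∅; union {A, B, D}; ε-closure = {S, A, B, D}.
Read 'a': S→{A}, A→{A, B, D}, B→∅, D→{A}; union {A, B, D}; ε-closure = {S, A, B, D}.
Read 'c': S→{A, D}, A→{C, D}, B→{C}, D→{S, B, C}; now {S, A, B, C, D}.
Read 'a': S→{A}, A→{A, B, D}, B→∅, C→∅, D→{A}; union {A, B, D}; ε-closure = {S, A, B, D}.
Read 'a': S→{A}, A→{A, B, D}, B→∅, D→{A}; union {A, B, D}; ε-closure = {S, A, B, D}.
Read 'b': S→{A}, A→{A, B, E}, B→{D}, D→{B, D, E}; union {A, B, D, E}; ε-closure = {S, A, B, D, E}.
Read 'a': S→{A}, A→{A, B, D}, B→∅, D→{A}, E→{A, E}; union {A, B, D, E}; ε-closure = {S, A, B, D, E}.
Read 'a': S→{A}, A→{A, B, D}, B→∅, D→{A}, E→{A, E}; union {A, B, D, E}; ε-closure = {S, A, B, D, E}.
Read 'c': S→{A, D}, A→{C, D}, B→{C}, D→{S, B, C}, E→{C}; now {S, A, B, C, D}.
That set has 5 states.

5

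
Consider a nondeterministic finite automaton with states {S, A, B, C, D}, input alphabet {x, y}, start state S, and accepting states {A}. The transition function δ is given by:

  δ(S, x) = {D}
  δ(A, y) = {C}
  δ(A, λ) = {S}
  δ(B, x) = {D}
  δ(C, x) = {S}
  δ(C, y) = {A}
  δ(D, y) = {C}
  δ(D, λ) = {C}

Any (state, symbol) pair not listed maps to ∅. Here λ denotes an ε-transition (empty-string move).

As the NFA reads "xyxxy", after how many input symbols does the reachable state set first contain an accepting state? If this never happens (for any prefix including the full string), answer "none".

Start in {S}.
Read 'x': S→{D}; union {D}; ε-closure = {C, D}.
Read 'y': C→{A}, D→{C}; union {A, C}; ε-closure = {S, A, C}.
None of the earlier sets intersect F, but {S, A, C} does.

2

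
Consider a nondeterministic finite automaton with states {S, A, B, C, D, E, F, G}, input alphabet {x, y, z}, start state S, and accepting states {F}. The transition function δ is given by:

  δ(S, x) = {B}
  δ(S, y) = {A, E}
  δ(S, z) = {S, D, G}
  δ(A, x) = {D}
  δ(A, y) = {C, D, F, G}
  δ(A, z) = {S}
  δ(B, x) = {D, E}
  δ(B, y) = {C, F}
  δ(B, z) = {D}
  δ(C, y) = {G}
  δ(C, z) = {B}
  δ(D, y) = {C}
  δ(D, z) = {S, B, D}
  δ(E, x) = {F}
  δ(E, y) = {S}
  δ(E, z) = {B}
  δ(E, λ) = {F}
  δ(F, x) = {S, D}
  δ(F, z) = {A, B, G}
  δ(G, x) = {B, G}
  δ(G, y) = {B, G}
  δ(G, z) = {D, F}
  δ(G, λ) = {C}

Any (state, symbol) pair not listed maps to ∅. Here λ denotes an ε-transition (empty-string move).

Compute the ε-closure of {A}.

{A}

Begin with {A}.
No ε-moves leave this set, so the closure equals the set itself.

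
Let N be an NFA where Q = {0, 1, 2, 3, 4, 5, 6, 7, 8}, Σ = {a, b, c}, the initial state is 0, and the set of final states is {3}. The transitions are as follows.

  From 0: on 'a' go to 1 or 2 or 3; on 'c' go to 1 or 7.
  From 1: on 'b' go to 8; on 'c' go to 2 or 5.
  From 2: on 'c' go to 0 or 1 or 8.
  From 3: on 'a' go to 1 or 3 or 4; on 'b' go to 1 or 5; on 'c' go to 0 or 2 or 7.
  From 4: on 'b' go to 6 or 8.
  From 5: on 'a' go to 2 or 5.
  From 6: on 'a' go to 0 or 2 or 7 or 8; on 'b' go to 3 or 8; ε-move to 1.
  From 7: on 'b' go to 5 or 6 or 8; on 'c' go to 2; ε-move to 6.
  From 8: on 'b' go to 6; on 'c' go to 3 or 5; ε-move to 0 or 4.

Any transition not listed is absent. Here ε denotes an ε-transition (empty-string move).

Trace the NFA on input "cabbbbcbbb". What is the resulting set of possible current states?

{0, 1, 3, 4, 5, 6, 8}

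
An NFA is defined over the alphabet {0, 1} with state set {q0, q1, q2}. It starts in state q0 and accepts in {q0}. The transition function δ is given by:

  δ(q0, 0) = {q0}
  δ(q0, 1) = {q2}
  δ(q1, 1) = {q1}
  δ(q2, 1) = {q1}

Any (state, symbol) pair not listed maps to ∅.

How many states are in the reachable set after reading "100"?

0

Start in {q0}.
Read '1': q0→{q2}; now {q2}.
Read '0': q2→∅; now ∅.
The set is empty and remains empty for the remaining 1 symbol.
That set has 0 states.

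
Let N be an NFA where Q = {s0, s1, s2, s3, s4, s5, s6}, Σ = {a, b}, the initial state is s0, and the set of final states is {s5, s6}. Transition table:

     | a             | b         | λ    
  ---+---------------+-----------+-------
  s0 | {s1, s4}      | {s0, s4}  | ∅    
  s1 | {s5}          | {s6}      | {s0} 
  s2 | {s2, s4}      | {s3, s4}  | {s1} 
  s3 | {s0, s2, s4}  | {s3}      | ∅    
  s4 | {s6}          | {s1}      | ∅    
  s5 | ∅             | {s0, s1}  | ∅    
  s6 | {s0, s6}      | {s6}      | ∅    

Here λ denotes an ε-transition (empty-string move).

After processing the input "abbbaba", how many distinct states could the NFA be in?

5

Start in {s0}.
Read 'a': s0→{s1, s4}; union {s1, s4}; ε-closure = {s0, s1, s4}.
Read 'b': s0→{s0, s4}, s1→{s6}, s4→{s1}; now {s0, s1, s4, s6}.
Read 'b': s0→{s0, s4}, s1→{s6}, s4→{s1}, s6→{s6}; now {s0, s1, s4, s6}.
Read 'b': s0→{s0, s4}, s1→{s6}, s4→{s1}, s6→{s6}; now {s0, s1, s4, s6}.
Read 'a': s0→{s1, s4}, s1→{s5}, s4→{s6}, s6→{s0, s6}; now {s0, s1, s4, s5, s6}.
Read 'b': s0→{s0, s4}, s1→{s6}, s4→{s1}, s5→{s0, s1}, s6→{s6}; now {s0, s1, s4, s6}.
Read 'a': s0→{s1, s4}, s1→{s5}, s4→{s6}, s6→{s0, s6}; now {s0, s1, s4, s5, s6}.
That set has 5 states.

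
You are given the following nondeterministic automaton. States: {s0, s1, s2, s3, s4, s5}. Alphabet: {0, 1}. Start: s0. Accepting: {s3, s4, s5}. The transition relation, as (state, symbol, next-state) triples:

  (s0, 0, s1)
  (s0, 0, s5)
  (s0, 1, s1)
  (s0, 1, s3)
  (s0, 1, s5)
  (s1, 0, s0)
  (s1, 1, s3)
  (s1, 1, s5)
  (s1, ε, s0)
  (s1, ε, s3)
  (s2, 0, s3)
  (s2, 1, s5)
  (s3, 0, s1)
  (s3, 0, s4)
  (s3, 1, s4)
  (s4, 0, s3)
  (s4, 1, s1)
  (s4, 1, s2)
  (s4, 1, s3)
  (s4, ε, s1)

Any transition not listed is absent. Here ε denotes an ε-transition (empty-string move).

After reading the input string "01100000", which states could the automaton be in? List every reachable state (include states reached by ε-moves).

Start in {s0}.
Read '0': {s0} → {s0, s1, s3, s5}.
Read '1': {s0, s1, s3, s5} → {s0, s1, s3, s4, s5}.
Read '1': {s0, s1, s3, s4, s5} → {s0, s1, s2, s3, s4, s5}.
Read '0': {s0, s1, s2, s3, s4, s5} → {s0, s1, s3, s4, s5}.
Read '0': {s0, s1, s3, s4, s5} → {s0, s1, s3, s4, s5}.
Read '0': {s0, s1, s3, s4, s5} → {s0, s1, s3, s4, s5}.
Read '0': {s0, s1, s3, s4, s5} → {s0, s1, s3, s4, s5}.
Read '0': {s0, s1, s3, s4, s5} → {s0, s1, s3, s4, s5}.

{s0, s1, s3, s4, s5}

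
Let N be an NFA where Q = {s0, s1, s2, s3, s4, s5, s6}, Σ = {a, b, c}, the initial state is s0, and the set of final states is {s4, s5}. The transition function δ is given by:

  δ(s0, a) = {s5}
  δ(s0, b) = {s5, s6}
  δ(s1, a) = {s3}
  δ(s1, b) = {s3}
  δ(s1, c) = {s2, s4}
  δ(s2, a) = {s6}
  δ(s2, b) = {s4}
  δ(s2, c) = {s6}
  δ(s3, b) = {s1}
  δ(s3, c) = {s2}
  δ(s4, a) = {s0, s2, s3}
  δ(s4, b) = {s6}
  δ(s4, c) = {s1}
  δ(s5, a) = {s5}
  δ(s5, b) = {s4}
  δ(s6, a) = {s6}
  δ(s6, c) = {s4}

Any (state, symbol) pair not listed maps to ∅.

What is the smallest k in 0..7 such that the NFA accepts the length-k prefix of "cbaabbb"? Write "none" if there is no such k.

none

Start in {s0}.
Read 'c': {s0} → ∅.
The set is empty and remains empty for the remaining 6 symbols.
No reachable set along the way intersects F.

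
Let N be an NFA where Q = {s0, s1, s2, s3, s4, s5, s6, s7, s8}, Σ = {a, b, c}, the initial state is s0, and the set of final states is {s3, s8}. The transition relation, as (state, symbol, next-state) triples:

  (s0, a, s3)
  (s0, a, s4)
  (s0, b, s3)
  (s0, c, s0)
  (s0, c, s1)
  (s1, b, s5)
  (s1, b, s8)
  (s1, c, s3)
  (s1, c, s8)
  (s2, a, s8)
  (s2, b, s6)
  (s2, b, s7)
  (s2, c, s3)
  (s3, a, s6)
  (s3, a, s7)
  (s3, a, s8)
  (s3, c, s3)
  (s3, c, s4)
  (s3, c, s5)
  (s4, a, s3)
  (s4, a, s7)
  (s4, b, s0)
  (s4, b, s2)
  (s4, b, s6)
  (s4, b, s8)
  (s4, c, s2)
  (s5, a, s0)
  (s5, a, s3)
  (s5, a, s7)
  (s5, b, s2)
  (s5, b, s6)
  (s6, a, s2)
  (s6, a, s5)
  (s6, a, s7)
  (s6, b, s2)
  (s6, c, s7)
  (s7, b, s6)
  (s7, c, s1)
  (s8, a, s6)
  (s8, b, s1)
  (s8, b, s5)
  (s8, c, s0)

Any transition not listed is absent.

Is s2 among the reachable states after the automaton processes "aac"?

No

Start in {s0}.
Read 'a': s0→{s3, s4}; now {s3, s4}.
Read 'a': s3→{s6, s7, s8}, s4→{s3, s7}; now {s3, s6, s7, s8}.
Read 'c': s3→{s3, s4, s5}, s6→{s7}, s7→{s1}, s8→{s0}; now {s0, s1, s3, s4, s5, s7}.
State s2 is not in {s0, s1, s3, s4, s5, s7}.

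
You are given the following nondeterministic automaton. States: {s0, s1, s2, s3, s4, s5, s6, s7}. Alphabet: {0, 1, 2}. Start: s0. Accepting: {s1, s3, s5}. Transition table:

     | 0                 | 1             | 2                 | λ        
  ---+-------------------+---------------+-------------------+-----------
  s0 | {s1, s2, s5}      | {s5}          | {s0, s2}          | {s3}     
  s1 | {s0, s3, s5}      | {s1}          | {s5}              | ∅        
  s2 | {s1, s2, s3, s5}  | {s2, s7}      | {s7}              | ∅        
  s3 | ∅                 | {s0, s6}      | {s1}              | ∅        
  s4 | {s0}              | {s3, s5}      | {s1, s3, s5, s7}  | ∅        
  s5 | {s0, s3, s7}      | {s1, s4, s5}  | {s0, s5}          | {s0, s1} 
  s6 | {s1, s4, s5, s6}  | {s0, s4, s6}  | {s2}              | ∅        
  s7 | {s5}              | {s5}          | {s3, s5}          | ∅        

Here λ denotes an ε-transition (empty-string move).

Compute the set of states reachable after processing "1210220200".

{s0, s1, s2, s3, s5, s7}

Start: ε-closure({s0}) = {s0, s3}.
Read '1': s0→{s5}, s3→{s0, s6}; union {s0, s5, s6}; ε-closure = {s0, s1, s3, s5, s6}.
Read '2': s0→{s0, s2}, s1→{s5}, s3→{s1}, s5→{s0, s5}, s6→{s2}; union {s0, s1, s2, s5}; ε-closure = {s0, s1, s2, s3, s5}.
Read '1': s0→{s5}, s1→{s1}, s2→{s2, s7}, s3→{s0, s6}, s5→{s1, s4, s5}; union {s0, s1, s2, s4, s5, s6, s7}; ε-closure = {s0, s1, s2, s3, s4, s5, s6, s7}.
Read '0': s0→{s1, s2, s5}, s1→{s0, s3, s5}, s2→{s1, s2, s3, s5}, s3→∅, s4→{s0}, s5→{s0, s3, s7}, s6→{s1, s4, s5, s6}, s7→{s5}; now {s0, s1, s2, s3, s4, s5, s6, s7}.
Read '2': s0→{s0, s2}, s1→{s5}, s2→{s7}, s3→{s1}, s4→{s1, s3, s5, s7}, s5→{s0, s5}, s6→{s2}, s7→{s3, s5}; now {s0, s1, s2, s3, s5, s7}.
Read '2': s0→{s0, s2}, s1→{s5}, s2→{s7}, s3→{s1}, s5→{s0, s5}, s7→{s3, s5}; now {s0, s1, s2, s3, s5, s7}.
Read '0': s0→{s1, s2, s5}, s1→{s0, s3, s5}, s2→{s1, s2, s3, s5}, s3→∅, s5→{s0, s3, s7}, s7→{s5}; now {s0, s1, s2, s3, s5, s7}.
Read '2': s0→{s0, s2}, s1→{s5}, s2→{s7}, s3→{s1}, s5→{s0, s5}, s7→{s3, s5}; now {s0, s1, s2, s3, s5, s7}.
Read '0': s0→{s1, s2, s5}, s1→{s0, s3, s5}, s2→{s1, s2, s3, s5}, s3→∅, s5→{s0, s3, s7}, s7→{s5}; now {s0, s1, s2, s3, s5, s7}.
Read '0': s0→{s1, s2, s5}, s1→{s0, s3, s5}, s2→{s1, s2, s3, s5}, s3→∅, s5→{s0, s3, s7}, s7→{s5}; now {s0, s1, s2, s3, s5, s7}.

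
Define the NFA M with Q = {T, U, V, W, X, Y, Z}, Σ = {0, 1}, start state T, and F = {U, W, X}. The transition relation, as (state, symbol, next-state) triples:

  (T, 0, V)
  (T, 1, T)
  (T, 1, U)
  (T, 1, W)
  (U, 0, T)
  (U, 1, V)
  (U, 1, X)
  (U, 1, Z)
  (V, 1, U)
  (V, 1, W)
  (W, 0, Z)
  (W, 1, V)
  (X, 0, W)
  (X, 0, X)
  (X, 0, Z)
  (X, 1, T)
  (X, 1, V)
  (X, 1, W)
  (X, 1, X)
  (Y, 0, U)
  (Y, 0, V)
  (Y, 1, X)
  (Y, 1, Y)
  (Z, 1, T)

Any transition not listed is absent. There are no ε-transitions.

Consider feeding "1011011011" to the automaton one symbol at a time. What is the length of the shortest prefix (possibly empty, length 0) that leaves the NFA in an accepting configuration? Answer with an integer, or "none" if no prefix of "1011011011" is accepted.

Start in {T}.
Read '1': T→{T, U, W}; now {T, U, W}.
None of the earlier sets intersect F, but {T, U, W} does.

1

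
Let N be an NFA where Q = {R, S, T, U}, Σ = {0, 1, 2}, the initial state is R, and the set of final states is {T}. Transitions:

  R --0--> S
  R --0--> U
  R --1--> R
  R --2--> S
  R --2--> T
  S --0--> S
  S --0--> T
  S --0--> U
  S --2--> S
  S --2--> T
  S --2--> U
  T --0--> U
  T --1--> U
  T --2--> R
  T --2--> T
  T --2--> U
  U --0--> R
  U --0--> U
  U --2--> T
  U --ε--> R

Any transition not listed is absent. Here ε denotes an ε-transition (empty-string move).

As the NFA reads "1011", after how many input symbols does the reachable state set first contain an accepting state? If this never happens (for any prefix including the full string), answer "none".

none

Start in {R}.
Read '1': R→{R}; now {R}.
Read '0': R→{S, U}; union {S, U}; ε-closure = {R, S, U}.
Read '1': R→{R}, S→∅, U→∅; now {R}.
Read '1': R→{R}; now {R}.
No reachable set along the way intersects F.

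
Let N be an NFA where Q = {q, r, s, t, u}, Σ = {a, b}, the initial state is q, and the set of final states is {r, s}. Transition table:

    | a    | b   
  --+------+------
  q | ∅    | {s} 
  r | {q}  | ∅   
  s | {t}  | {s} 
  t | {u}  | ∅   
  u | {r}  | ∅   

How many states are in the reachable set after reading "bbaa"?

Start in {q}.
Read 'b': {q} → {s}.
Read 'b': {s} → {s}.
Read 'a': {s} → {t}.
Read 'a': {t} → {u}.
That set has 1 state.

1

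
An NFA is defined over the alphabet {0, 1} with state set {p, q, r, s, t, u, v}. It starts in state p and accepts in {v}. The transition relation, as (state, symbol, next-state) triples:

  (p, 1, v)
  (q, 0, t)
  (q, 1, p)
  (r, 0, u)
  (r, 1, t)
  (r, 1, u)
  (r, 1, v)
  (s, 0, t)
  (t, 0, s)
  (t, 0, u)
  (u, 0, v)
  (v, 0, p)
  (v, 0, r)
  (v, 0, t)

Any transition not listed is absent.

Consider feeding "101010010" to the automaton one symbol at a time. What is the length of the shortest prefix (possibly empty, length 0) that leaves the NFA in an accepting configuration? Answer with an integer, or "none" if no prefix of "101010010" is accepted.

1

Start in {p}.
Read '1': {p} → {v}.
None of the earlier sets intersect F, but {v} does.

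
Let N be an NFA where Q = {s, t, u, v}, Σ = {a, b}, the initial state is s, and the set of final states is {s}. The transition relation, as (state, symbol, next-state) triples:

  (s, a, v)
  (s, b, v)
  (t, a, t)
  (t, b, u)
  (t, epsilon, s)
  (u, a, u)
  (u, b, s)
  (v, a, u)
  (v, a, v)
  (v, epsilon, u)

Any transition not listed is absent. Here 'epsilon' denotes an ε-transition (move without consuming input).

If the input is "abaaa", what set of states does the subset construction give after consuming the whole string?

{u, v}

Start in {s}.
Read 'a': s→{v}; union {v}; ε-closure = {u, v}.
Read 'b': u→{s}, v→∅; now {s}.
Read 'a': s→{v}; union {v}; ε-closure = {u, v}.
Read 'a': u→{u}, v→{u, v}; now {u, v}.
Read 'a': u→{u}, v→{u, v}; now {u, v}.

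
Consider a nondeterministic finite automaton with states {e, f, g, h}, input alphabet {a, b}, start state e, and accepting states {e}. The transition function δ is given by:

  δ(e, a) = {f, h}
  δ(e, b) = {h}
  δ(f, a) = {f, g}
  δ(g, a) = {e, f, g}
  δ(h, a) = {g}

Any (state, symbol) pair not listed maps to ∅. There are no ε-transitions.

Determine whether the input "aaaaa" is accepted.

Start in {e}.
Read 'a': {e} → {f, h}.
Read 'a': {f, h} → {f, g}.
Read 'a': {f, g} → {e, f, g}.
Read 'a': {e, f, g} → {e, f, g, h}.
Read 'a': {e, f, g, h} → {e, f, g, h}.
The final set {e, f, g, h} contains the accepting state e.

Yes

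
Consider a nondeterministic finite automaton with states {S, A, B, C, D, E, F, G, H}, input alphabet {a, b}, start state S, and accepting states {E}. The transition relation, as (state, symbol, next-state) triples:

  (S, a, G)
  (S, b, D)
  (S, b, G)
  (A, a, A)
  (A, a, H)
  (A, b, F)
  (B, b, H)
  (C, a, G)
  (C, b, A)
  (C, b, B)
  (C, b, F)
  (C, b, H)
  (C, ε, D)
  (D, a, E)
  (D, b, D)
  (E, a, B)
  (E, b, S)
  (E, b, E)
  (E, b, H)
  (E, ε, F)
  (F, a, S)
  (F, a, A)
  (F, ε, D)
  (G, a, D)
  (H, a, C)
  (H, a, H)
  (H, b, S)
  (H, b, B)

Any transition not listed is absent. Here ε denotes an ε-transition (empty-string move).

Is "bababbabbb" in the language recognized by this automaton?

Yes

Start in {S}.
Read 'b': {S} → {D, G}.
Read 'a': {D, G} → {D, E, F}.
Read 'b': {D, E, F} → {S, D, E, F, H}.
Read 'a': {S, D, E, F, H} → {S, A, B, C, D, E, F, G, H}.
Read 'b': {S, A, B, C, D, E, F, G, H} → {S, A, B, D, E, F, G, H}.
Read 'b': {S, A, B, D, E, F, G, H} → {S, B, D, E, F, G, H}.
Read 'a': {S, B, D, E, F, G, H} → {S, A, B, C, D, E, F, G, H}.
Read 'b': {S, A, B, C, D, E, F, G, H} → {S, A, B, D, E, F, G, H}.
Read 'b': {S, A, B, D, E, F, G, H} → {S, B, D, E, F, G, H}.
Read 'b': {S, B, D, E, F, G, H} → {S, B, D, E, F, G, H}.
The final set {S, B, D, E, F, G, H} contains the accepting state E.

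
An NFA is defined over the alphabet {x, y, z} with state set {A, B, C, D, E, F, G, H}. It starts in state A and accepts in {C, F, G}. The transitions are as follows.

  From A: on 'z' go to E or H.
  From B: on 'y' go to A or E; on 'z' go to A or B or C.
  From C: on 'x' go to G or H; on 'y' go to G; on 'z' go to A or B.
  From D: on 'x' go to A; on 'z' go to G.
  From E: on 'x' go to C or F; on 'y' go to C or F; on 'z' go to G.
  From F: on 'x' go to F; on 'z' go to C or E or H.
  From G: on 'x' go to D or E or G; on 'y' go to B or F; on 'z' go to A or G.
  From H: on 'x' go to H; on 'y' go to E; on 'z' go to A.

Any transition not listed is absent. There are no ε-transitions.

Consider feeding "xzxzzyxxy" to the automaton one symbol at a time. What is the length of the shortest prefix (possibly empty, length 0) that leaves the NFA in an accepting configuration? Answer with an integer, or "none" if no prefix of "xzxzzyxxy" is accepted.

Start in {A}.
Read 'x': A→∅; now ∅.
The set is empty and remains empty for the remaining 8 symbols.
No reachable set along the way intersects F.

none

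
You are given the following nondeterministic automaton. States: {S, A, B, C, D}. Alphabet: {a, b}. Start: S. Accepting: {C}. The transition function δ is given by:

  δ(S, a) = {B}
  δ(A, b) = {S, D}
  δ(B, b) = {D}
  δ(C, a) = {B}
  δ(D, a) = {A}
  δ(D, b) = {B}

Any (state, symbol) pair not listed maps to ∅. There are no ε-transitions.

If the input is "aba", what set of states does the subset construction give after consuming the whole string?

{A}

Start in {S}.
Read 'a': {S} → {B}.
Read 'b': {B} → {D}.
Read 'a': {D} → {A}.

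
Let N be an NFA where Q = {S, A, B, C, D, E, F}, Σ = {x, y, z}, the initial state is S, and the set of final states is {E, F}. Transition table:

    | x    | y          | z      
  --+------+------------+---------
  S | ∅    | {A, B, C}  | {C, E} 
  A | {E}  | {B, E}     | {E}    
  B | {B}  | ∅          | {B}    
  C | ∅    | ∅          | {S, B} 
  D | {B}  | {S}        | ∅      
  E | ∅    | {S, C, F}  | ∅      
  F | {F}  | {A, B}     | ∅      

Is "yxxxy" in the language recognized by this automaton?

Start in {S}.
Read 'y': S→{A, B, C}; now {A, B, C}.
Read 'x': A→{E}, B→{B}, C→∅; now {B, E}.
Read 'x': B→{B}, E→∅; now {B}.
Read 'x': B→{B}; now {B}.
Read 'y': B→∅; now ∅.
The final set ∅ contains no accepting state.

No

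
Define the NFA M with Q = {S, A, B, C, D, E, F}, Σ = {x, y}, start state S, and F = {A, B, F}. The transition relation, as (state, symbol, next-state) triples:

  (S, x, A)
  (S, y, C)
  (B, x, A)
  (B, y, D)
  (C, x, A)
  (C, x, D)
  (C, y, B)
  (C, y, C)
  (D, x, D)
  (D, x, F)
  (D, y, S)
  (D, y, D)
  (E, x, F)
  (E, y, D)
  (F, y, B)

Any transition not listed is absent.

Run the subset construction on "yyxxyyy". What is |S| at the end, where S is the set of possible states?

4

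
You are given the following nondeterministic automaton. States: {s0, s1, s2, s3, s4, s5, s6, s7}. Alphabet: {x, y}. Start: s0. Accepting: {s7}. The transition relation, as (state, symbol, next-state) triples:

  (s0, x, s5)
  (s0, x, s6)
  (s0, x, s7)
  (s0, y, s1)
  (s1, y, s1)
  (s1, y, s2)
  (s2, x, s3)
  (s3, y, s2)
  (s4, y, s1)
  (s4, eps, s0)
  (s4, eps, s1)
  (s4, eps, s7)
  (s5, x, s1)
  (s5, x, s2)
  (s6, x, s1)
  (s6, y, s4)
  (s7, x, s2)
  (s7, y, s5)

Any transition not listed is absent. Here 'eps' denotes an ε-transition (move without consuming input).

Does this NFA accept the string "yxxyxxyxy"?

No

Start in {s0}.
Read 'y': s0→{s1}; now {s1}.
Read 'x': s1→∅; now ∅.
The set is empty and remains empty for the remaining 7 symbols.
The final set ∅ contains no accepting state.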